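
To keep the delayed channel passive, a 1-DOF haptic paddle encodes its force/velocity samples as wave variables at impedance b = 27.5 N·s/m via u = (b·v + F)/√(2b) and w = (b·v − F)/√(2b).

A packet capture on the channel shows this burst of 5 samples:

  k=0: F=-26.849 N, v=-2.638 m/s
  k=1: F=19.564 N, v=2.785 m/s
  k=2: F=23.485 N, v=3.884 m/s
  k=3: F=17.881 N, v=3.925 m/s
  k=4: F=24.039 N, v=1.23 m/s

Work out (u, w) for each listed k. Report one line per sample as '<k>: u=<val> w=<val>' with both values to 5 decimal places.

0: u=-13.40228 w=-6.16165
1: u=12.96507 w=7.68905
2: u=17.56897 w=11.23554
3: u=16.96536 w=12.14322
4: u=7.80238 w=1.31954

k=0: b·v=27.5×(-2.638)=-72.54500; √(2b)=7.41620; u=(-72.54500+(-26.849))/7.41620=-13.40228, w=(-72.54500−(-26.849))/7.41620=-6.16165
k=1: b·v=27.5×2.785=76.58750; √(2b)=7.41620; u=(76.58750+19.564)/7.41620=12.96507, w=(76.58750−19.564)/7.41620=7.68905
k=2: b·v=27.5×3.884=106.81000; √(2b)=7.41620; u=(106.81000+23.485)/7.41620=17.56897, w=(106.81000−23.485)/7.41620=11.23554
k=3: b·v=27.5×3.925=107.93750; √(2b)=7.41620; u=(107.93750+17.881)/7.41620=16.96536, w=(107.93750−17.881)/7.41620=12.14322
k=4: b·v=27.5×1.23=33.82500; √(2b)=7.41620; u=(33.82500+24.039)/7.41620=7.80238, w=(33.82500−24.039)/7.41620=1.31954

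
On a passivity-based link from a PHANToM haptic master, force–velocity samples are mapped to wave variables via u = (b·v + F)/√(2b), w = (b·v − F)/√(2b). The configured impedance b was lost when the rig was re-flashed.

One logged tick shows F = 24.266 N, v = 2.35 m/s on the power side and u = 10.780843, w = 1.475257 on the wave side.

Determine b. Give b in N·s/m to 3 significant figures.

u + w = 12.256100;  u + w = √(2b)·v, so √(2b) = 12.256100/2.35 = 5.215362.
b = (√(2b))²/2 = 27.199998/2 = 13.599999.
(Check via u − w = 2F/√(2b): u − w = 9.305586, 2F/√(2b) = 9.305587.)

b = 13.6 N·s/m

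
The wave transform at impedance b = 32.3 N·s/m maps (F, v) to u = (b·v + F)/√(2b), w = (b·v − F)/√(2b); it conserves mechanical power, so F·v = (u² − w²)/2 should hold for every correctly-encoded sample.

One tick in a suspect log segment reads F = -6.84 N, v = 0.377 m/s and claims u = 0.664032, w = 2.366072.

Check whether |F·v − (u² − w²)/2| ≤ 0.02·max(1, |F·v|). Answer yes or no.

yes

F·v = (-6.84)×0.377 = -2.578680 W.
(u² − w²)/2 = (0.440938 − 5.598297)/2 = -2.578679 W.
|Δ| = 0.000001;  2% of max(1, |F·v|) = 0.051574.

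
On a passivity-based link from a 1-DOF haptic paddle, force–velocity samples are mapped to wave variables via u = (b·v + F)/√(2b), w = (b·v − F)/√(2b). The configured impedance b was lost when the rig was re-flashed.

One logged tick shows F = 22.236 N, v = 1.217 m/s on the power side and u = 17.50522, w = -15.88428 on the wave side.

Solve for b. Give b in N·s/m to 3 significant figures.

u + w = 1.62094;  u + w = √(2b)·v, so √(2b) = 1.62094/1.217 = 1.33191.
b = (√(2b))²/2 = 1.77400/2 = 0.88700.
(Check via u − w = 2F/√(2b): u − w = 33.38950, 2F/√(2b) = 33.38953.)

b = 0.887 N·s/m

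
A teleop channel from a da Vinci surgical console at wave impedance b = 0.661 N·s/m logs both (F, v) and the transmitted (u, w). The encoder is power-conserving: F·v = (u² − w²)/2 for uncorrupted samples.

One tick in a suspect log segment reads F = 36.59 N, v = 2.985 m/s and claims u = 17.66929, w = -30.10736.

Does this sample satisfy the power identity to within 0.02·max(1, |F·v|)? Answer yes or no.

no

F·v = 36.59×2.985 = 109.22115 W.
(u² − w²)/2 = (312.20381 − 906.45313)/2 = -297.12466 W.
|Δ| = 406.34581;  2% of max(1, |F·v|) = 2.18442.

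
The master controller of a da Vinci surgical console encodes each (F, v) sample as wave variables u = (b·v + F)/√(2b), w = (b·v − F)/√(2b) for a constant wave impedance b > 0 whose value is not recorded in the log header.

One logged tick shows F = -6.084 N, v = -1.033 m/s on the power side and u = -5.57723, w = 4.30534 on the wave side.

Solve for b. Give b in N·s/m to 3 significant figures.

b = 0.758 N·s/m

u + w = -1.2719;  u + w = √(2b)·v, so √(2b) = -1.2719/(-1.033) = 1.2313.
b = (√(2b))²/2 = 1.5160/2 = 0.7580.
(Check via u − w = 2F/√(2b): u − w = -9.8826, 2F/√(2b) = -9.8826.)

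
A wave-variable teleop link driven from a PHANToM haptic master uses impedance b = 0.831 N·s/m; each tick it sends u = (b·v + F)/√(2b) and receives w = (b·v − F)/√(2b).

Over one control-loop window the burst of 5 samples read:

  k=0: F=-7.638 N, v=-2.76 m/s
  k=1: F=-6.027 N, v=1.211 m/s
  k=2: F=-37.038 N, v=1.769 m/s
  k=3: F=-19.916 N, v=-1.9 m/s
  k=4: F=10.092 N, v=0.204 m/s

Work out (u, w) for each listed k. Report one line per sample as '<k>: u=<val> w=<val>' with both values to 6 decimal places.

k=0: b·v=0.831×(-2.76)=-2.293560; √(2b)=1.289186; u=(-2.293560+(-7.638))/1.289186=-7.703746, w=(-2.293560−(-7.638))/1.289186=4.145593
k=1: b·v=0.831×1.211=1.006341; √(2b)=1.289186; u=(1.006341+(-6.027))/1.289186=-3.894442, w=(1.006341−(-6.027))/1.289186=5.455646
k=2: b·v=0.831×1.769=1.470039; √(2b)=1.289186; u=(1.470039+(-37.038))/1.289186=-27.589476, w=(1.470039−(-37.038))/1.289186=29.870046
k=3: b·v=0.831×(-1.9)=-1.578900; √(2b)=1.289186; u=(-1.578900+(-19.916))/1.289186=-16.673237, w=(-1.578900−(-19.916))/1.289186=14.223784
k=4: b·v=0.831×0.204=0.169524; √(2b)=1.289186; u=(0.169524+10.092)/1.289186=7.959694, w=(0.169524−10.092)/1.289186=-7.696700

0: u=-7.703746 w=4.145593
1: u=-3.894442 w=5.455646
2: u=-27.589476 w=29.870046
3: u=-16.673237 w=14.223784
4: u=7.959694 w=-7.696700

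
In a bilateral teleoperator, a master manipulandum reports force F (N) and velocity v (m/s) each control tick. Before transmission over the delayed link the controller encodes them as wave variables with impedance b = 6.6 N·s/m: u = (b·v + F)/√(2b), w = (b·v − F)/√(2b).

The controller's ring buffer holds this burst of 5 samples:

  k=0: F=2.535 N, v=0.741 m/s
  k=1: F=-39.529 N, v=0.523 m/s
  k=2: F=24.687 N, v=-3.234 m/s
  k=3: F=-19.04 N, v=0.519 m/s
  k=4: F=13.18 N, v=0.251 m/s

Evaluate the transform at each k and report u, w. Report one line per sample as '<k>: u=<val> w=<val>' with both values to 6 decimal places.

0: u=2.043829 w=0.648358
1: u=-9.929922 w=11.830076
2: u=0.920020 w=-12.669726
3: u=-4.297777 w=6.183398
4: u=4.083640 w=-3.171711

k=0: b·v=6.6×0.741=4.890600; √(2b)=3.633180; u=(4.890600+2.535)/3.633180=2.043829, w=(4.890600−2.535)/3.633180=0.648358
k=1: b·v=6.6×0.523=3.451800; √(2b)=3.633180; u=(3.451800+(-39.529))/3.633180=-9.929922, w=(3.451800−(-39.529))/3.633180=11.830076
k=2: b·v=6.6×(-3.234)=-21.344400; √(2b)=3.633180; u=(-21.344400+24.687)/3.633180=0.920020, w=(-21.344400−24.687)/3.633180=-12.669726
k=3: b·v=6.6×0.519=3.425400; √(2b)=3.633180; u=(3.425400+(-19.04))/3.633180=-4.297777, w=(3.425400−(-19.04))/3.633180=6.183398
k=4: b·v=6.6×0.251=1.656600; √(2b)=3.633180; u=(1.656600+13.18)/3.633180=4.083640, w=(1.656600−13.18)/3.633180=-3.171711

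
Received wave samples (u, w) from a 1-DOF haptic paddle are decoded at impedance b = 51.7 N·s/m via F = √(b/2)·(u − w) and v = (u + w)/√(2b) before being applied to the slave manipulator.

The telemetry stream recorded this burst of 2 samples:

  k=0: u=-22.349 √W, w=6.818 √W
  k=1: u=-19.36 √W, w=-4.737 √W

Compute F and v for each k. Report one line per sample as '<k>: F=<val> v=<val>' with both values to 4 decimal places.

0: F=-148.2935 v=-1.5274
1: F=-74.3476 v=-2.3698

k=0: u−w=-29.1670, u+w=-15.5310; √(b/2)=5.0843, √(2b)=10.1686; F=5.0843×(-29.167)=-148.2935, v=-15.5310/10.1686=-1.5274
k=1: u−w=-14.6230, u+w=-24.0970; √(b/2)=5.0843, √(2b)=10.1686; F=5.0843×(-14.623)=-74.3476, v=-24.0970/10.1686=-2.3698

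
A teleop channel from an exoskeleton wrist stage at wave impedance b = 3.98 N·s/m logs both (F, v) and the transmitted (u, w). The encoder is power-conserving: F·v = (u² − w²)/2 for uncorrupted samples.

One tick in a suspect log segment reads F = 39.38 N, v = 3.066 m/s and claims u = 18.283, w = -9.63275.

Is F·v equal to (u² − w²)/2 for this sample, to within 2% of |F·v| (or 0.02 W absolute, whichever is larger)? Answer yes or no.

F·v = 39.38×3.066 = 120.73908 W.
(u² − w²)/2 = (334.26809 − 92.78987)/2 = 120.73911 W.
|Δ| = 0.00003;  2% of max(1, |F·v|) = 2.41478.

yes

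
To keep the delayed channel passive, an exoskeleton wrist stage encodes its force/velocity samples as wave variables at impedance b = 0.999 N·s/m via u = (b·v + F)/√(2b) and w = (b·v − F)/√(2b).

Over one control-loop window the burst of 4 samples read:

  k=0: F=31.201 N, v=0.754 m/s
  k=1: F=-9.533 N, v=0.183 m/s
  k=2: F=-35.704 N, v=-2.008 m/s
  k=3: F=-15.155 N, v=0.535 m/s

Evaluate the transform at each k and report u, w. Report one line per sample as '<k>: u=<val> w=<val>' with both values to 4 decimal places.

k=0: b·v=0.999×0.754=0.7532; √(2b)=1.4135; u=(0.7532+31.201)/1.4135=22.6064, w=(0.7532−31.201)/1.4135=-21.5406
k=1: b·v=0.999×0.183=0.1828; √(2b)=1.4135; u=(0.1828+(-9.533))/1.4135=-6.6149, w=(0.1828−(-9.533))/1.4135=6.8736
k=2: b·v=0.999×(-2.008)=-2.0060; √(2b)=1.4135; u=(-2.0060+(-35.704))/1.4135=-26.6783, w=(-2.0060−(-35.704))/1.4135=23.8400
k=3: b·v=0.999×0.535=0.5345; √(2b)=1.4135; u=(0.5345+(-15.155))/1.4135=-10.3435, w=(0.5345−(-15.155))/1.4135=11.0997

0: u=22.6064 w=-21.5406
1: u=-6.6149 w=6.8736
2: u=-26.6783 w=23.8400
3: u=-10.3435 w=11.0997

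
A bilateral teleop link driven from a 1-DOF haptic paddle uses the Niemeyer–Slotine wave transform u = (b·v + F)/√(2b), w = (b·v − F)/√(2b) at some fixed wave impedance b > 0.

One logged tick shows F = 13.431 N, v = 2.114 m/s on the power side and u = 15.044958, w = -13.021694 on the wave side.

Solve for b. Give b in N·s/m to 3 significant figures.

u + w = 2.023264;  u + w = √(2b)·v, so √(2b) = 2.023264/2.114 = 0.957079.
b = (√(2b))²/2 = 0.915999/2 = 0.458000.
(Check via u − w = 2F/√(2b): u − w = 28.066652, 2F/√(2b) = 28.066663.)

b = 0.458 N·s/m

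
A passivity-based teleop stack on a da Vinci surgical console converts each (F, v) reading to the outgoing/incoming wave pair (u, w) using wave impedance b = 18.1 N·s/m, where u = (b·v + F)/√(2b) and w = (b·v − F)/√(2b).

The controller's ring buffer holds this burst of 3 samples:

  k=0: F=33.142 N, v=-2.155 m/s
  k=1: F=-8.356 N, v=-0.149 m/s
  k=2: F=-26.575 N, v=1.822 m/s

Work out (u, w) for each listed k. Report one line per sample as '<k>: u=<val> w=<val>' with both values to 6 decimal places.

k=0: b·v=18.1×(-2.155)=-39.005500; √(2b)=6.016644; u=(-39.005500+33.142)/6.016644=-0.974547, w=(-39.005500−33.142)/6.016644=-11.991320
k=1: b·v=18.1×(-0.149)=-2.696900; √(2b)=6.016644; u=(-2.696900+(-8.356))/6.016644=-1.837054, w=(-2.696900−(-8.356))/6.016644=0.940574
k=2: b·v=18.1×1.822=32.978200; √(2b)=6.016644; u=(32.978200+(-26.575))/6.016644=1.064248, w=(32.978200−(-26.575))/6.016644=9.898077

0: u=-0.974547 w=-11.991320
1: u=-1.837054 w=0.940574
2: u=1.064248 w=9.898077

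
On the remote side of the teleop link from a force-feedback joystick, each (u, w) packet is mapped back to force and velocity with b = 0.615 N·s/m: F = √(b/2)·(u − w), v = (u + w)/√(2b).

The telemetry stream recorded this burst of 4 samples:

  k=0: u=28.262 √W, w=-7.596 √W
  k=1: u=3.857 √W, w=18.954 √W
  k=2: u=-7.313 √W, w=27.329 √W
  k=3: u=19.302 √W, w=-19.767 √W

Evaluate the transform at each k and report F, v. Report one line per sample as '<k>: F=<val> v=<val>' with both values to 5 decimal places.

0: F=19.88422 v=18.63390
1: F=-8.37169 v=20.56799
2: F=-19.20992 v=18.04782
3: F=21.66481 v=-0.41928

k=0: u−w=35.85800, u+w=20.66600; √(b/2)=0.55453, √(2b)=1.10905; F=0.55453×35.858=19.88422, v=20.66600/1.10905=18.63390
k=1: u−w=-15.09700, u+w=22.81100; √(b/2)=0.55453, √(2b)=1.10905; F=0.55453×(-15.097)=-8.37169, v=22.81100/1.10905=20.56799
k=2: u−w=-34.64200, u+w=20.01600; √(b/2)=0.55453, √(2b)=1.10905; F=0.55453×(-34.642)=-19.20992, v=20.01600/1.10905=18.04782
k=3: u−w=39.06900, u+w=-0.46500; √(b/2)=0.55453, √(2b)=1.10905; F=0.55453×39.069=21.66481, v=-0.46500/1.10905=-0.41928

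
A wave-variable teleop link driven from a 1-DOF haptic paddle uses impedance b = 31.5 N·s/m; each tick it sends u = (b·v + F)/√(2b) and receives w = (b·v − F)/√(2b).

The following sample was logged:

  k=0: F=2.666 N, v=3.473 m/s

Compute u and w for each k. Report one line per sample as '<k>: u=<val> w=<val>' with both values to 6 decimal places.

0: u=14.118926 w=13.447157

k=0: b·v=31.5×3.473=109.399500; √(2b)=7.937254; u=(109.399500+2.666)/7.937254=14.118926, w=(109.399500−2.666)/7.937254=13.447157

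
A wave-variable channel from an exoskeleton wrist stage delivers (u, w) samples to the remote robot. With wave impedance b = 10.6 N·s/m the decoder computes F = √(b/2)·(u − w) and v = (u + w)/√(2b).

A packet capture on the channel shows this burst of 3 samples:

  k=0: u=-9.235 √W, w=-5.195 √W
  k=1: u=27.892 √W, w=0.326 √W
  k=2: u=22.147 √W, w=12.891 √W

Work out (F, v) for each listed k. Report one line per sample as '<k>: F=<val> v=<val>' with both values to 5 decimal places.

k=0: u−w=-4.04000, u+w=-14.43000; √(b/2)=2.30217, √(2b)=4.60435; F=2.30217×(-4.04)=-9.30078, v=-14.43000/4.60435=-3.13400
k=1: u−w=27.56600, u+w=28.21800; √(b/2)=2.30217, √(2b)=4.60435; F=2.30217×27.566=63.46170, v=28.21800/4.60435=6.12856
k=2: u−w=9.25600, u+w=35.03800; √(b/2)=2.30217, √(2b)=4.60435; F=2.30217×9.256=21.30891, v=35.03800/4.60435=7.60977

0: F=-9.30078 v=-3.13400
1: F=63.46170 v=6.12856
2: F=21.30891 v=7.60977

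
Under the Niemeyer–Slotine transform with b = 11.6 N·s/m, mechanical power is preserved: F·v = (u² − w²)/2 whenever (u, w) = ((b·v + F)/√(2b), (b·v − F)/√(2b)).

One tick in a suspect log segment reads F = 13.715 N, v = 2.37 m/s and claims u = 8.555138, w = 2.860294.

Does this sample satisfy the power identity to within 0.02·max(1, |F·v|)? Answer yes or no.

F·v = 13.715×2.37 = 32.504550 W.
(u² − w²)/2 = (73.190386 − 8.181282)/2 = 32.504552 W.
|Δ| = 0.000002;  2% of max(1, |F·v|) = 0.650091.

yes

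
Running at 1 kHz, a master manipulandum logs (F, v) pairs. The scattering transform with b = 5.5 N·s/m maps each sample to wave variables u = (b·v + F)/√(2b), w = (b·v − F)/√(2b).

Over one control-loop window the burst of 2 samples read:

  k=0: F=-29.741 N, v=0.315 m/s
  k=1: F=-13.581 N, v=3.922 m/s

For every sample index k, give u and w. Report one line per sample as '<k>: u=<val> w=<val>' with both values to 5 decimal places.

k=0: b·v=5.5×0.315=1.73250; √(2b)=3.31662; u=(1.73250+(-29.741))/3.31662=-8.44488, w=(1.73250−(-29.741))/3.31662=9.48962
k=1: b·v=5.5×3.922=21.57100; √(2b)=3.31662; u=(21.57100+(-13.581))/3.31662=2.40908, w=(21.57100−(-13.581))/3.31662=10.59873

0: u=-8.44488 w=9.48962
1: u=2.40908 w=10.59873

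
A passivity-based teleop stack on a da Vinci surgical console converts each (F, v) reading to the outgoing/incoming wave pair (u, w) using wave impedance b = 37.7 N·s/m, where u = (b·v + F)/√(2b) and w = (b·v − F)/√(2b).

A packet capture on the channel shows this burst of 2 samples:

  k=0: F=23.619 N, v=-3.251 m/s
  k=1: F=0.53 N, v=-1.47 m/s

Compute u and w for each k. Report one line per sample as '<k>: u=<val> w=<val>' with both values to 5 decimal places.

k=0: b·v=37.7×(-3.251)=-122.56270; √(2b)=8.68332; u=(-122.56270+23.619)/8.68332=-11.39469, w=(-122.56270−23.619)/8.68332=-16.83478
k=1: b·v=37.7×(-1.47)=-55.41900; √(2b)=8.68332; u=(-55.41900+0.53)/8.68332=-6.32120, w=(-55.41900−0.53)/8.68332=-6.44327

0: u=-11.39469 w=-16.83478
1: u=-6.32120 w=-6.44327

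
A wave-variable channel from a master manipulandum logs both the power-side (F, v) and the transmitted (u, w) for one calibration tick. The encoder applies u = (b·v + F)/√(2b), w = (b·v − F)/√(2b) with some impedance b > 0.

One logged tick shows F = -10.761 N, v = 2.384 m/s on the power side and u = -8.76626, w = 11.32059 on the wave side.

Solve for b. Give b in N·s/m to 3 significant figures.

b = 0.574 N·s/m

u + w = 2.55433;  u + w = √(2b)·v, so √(2b) = 2.55433/2.384 = 1.07145.
b = (√(2b))²/2 = 1.14800/2 = 0.57400.
(Check via u − w = 2F/√(2b): u − w = -20.08685, 2F/√(2b) = -20.08685.)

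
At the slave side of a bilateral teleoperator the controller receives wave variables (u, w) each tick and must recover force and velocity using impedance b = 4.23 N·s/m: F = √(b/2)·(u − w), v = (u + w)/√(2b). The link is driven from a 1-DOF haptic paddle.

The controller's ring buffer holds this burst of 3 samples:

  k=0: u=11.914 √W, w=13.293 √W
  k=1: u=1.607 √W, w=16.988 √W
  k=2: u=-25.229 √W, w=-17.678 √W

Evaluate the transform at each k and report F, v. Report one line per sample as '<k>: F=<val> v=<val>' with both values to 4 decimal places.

0: F=-2.0055 v=8.6663
1: F=-22.3686 v=6.3931
2: F=-10.9814 v=-14.7517

k=0: u−w=-1.3790, u+w=25.2070; √(b/2)=1.4543, √(2b)=2.9086; F=1.4543×(-1.379)=-2.0055, v=25.2070/2.9086=8.6663
k=1: u−w=-15.3810, u+w=18.5950; √(b/2)=1.4543, √(2b)=2.9086; F=1.4543×(-15.381)=-22.3686, v=18.5950/2.9086=6.3931
k=2: u−w=-7.5510, u+w=-42.9070; √(b/2)=1.4543, √(2b)=2.9086; F=1.4543×(-7.551)=-10.9814, v=-42.9070/2.9086=-14.7517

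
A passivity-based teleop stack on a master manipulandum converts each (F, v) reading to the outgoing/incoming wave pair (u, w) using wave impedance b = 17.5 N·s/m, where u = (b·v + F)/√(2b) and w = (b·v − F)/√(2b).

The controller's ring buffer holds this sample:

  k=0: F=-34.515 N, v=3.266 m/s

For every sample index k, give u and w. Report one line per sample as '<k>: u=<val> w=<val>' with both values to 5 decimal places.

0: u=3.82686 w=15.49506

k=0: b·v=17.5×3.266=57.15500; √(2b)=5.91608; u=(57.15500+(-34.515))/5.91608=3.82686, w=(57.15500−(-34.515))/5.91608=15.49506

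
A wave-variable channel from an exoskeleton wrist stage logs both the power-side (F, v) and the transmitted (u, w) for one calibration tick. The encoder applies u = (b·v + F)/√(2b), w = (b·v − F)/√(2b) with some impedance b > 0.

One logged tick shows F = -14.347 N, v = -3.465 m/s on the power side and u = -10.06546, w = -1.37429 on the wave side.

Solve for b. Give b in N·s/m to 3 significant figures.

u + w = -11.43975;  u + w = √(2b)·v, so √(2b) = -11.43975/(-3.465) = 3.30152.
b = (√(2b))²/2 = 10.90000/2 = 5.45000.
(Check via u − w = 2F/√(2b): u − w = -8.69117, 2F/√(2b) = -8.69116.)

b = 5.45 N·s/m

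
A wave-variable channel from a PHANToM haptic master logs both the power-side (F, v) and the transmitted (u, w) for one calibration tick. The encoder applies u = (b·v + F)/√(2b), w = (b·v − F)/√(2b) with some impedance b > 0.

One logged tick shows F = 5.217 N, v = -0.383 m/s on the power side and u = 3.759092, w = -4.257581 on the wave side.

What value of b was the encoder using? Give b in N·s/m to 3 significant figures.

u + w = -0.498489;  u + w = √(2b)·v, so √(2b) = -0.498489/(-0.383) = 1.301538.
b = (√(2b))²/2 = 1.694001/2 = 0.847000.
(Check via u − w = 2F/√(2b): u − w = 8.016673, 2F/√(2b) = 8.016670.)

b = 0.847 N·s/m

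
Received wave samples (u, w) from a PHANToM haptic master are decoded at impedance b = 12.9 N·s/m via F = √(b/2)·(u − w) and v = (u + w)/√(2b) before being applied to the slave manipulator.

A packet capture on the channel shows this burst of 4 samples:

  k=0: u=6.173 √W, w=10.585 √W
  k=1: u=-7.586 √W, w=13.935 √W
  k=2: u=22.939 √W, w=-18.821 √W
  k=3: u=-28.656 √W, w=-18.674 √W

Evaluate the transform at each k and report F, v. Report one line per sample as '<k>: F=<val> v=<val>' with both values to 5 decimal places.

0: F=-11.20509 v=3.29923
1: F=-54.65656 v=1.24996
2: F=106.05725 v=0.81073
3: F=-25.35114 v=-9.31808

k=0: u−w=-4.41200, u+w=16.75800; √(b/2)=2.53969, √(2b)=5.07937; F=2.53969×(-4.412)=-11.20509, v=16.75800/5.07937=3.29923
k=1: u−w=-21.52100, u+w=6.34900; √(b/2)=2.53969, √(2b)=5.07937; F=2.53969×(-21.521)=-54.65656, v=6.34900/5.07937=1.24996
k=2: u−w=41.76000, u+w=4.11800; √(b/2)=2.53969, √(2b)=5.07937; F=2.53969×41.76=106.05725, v=4.11800/5.07937=0.81073
k=3: u−w=-9.98200, u+w=-47.33000; √(b/2)=2.53969, √(2b)=5.07937; F=2.53969×(-9.982)=-25.35114, v=-47.33000/5.07937=-9.31808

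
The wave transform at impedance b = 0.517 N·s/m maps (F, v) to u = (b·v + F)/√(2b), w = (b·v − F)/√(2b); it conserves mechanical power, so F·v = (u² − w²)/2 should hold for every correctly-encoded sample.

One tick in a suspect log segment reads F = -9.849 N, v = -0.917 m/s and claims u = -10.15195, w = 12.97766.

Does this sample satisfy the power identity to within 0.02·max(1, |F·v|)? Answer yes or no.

no

F·v = (-9.849)×(-0.917) = 9.03153 W.
(u² − w²)/2 = (103.06209 − 168.41966)/2 = -32.67879 W.
|Δ| = 41.71032;  2% of max(1, |F·v|) = 0.18063.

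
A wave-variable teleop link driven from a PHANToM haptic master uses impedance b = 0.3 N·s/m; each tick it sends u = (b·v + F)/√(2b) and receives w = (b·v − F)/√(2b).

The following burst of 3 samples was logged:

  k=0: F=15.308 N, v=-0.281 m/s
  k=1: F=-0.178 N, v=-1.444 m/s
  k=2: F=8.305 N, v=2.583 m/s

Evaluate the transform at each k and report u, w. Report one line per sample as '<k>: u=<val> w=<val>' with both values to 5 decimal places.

0: u=19.65371 w=-19.87137
1: u=-0.78906 w=-0.32946
2: u=11.72210 w=-9.72132

k=0: b·v=0.3×(-0.281)=-0.08430; √(2b)=0.77460; u=(-0.08430+15.308)/0.77460=19.65371, w=(-0.08430−15.308)/0.77460=-19.87137
k=1: b·v=0.3×(-1.444)=-0.43320; √(2b)=0.77460; u=(-0.43320+(-0.178))/0.77460=-0.78906, w=(-0.43320−(-0.178))/0.77460=-0.32946
k=2: b·v=0.3×2.583=0.77490; √(2b)=0.77460; u=(0.77490+8.305)/0.77460=11.72210, w=(0.77490−8.305)/0.77460=-9.72132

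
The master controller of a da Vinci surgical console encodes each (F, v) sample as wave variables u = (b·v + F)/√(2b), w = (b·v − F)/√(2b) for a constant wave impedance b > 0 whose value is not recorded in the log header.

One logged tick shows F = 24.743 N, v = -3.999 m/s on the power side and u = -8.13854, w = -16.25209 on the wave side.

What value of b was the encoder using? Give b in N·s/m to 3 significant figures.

b = 18.6 N·s/m

u + w = -24.39063;  u + w = √(2b)·v, so √(2b) = -24.39063/(-3.999) = 6.09918.
b = (√(2b))²/2 = 37.20002/2 = 18.60001.
(Check via u − w = 2F/√(2b): u − w = 8.11355, 2F/√(2b) = 8.11355.)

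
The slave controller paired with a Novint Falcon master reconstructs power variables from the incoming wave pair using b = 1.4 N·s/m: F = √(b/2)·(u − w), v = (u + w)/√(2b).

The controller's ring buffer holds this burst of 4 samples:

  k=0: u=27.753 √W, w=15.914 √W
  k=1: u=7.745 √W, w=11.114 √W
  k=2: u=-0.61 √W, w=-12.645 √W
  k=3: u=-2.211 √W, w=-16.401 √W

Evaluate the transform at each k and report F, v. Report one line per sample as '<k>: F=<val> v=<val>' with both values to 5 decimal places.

0: F=9.90522 v=26.09602
1: F=-2.81871 v=11.27041
2: F=10.06920 v=-7.92138
3: F=11.87221 v=-11.12280

k=0: u−w=11.83900, u+w=43.66700; √(b/2)=0.83666, √(2b)=1.67332; F=0.83666×11.839=9.90522, v=43.66700/1.67332=26.09602
k=1: u−w=-3.36900, u+w=18.85900; √(b/2)=0.83666, √(2b)=1.67332; F=0.83666×(-3.369)=-2.81871, v=18.85900/1.67332=11.27041
k=2: u−w=12.03500, u+w=-13.25500; √(b/2)=0.83666, √(2b)=1.67332; F=0.83666×12.035=10.06920, v=-13.25500/1.67332=-7.92138
k=3: u−w=14.19000, u+w=-18.61200; √(b/2)=0.83666, √(2b)=1.67332; F=0.83666×14.19=11.87221, v=-18.61200/1.67332=-11.12280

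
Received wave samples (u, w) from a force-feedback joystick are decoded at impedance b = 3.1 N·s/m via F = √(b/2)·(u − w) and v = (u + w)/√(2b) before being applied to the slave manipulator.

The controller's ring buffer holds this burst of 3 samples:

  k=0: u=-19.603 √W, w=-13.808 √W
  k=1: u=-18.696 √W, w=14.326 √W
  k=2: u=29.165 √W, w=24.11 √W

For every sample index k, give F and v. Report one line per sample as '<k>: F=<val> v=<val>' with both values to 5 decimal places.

k=0: u−w=-5.79500, u+w=-33.41100; √(b/2)=1.24499, √(2b)=2.48998; F=1.24499×(-5.795)=-7.21472, v=-33.41100/2.48998=-13.41818
k=1: u−w=-33.02200, u+w=-4.37000; √(b/2)=1.24499, √(2b)=2.48998; F=1.24499×(-33.022)=-41.11206, v=-4.37000/2.48998=-1.75503
k=2: u−w=5.05500, u+w=53.27500; √(b/2)=1.24499, √(2b)=2.48998; F=1.24499×5.055=6.29342, v=53.27500/2.48998=21.39575

0: F=-7.21472 v=-13.41818
1: F=-41.11206 v=-1.75503
2: F=6.29342 v=21.39575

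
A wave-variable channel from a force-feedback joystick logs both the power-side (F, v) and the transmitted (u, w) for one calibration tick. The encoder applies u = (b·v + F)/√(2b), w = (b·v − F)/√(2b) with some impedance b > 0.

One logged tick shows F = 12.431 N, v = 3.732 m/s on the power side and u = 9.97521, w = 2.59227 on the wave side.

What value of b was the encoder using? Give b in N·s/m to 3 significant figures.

u + w = 12.56748;  u + w = √(2b)·v, so √(2b) = 12.56748/3.732 = 3.36749.
b = (√(2b))²/2 = 11.34000/2 = 5.67000.
(Check via u − w = 2F/√(2b): u − w = 7.38294, 2F/√(2b) = 7.38294.)

b = 5.67 N·s/m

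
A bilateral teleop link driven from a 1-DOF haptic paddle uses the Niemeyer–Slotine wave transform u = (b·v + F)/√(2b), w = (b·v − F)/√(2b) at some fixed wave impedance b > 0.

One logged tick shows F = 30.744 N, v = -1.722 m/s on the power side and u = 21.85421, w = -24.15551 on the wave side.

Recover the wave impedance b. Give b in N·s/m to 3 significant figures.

u + w = -2.3013;  u + w = √(2b)·v, so √(2b) = -2.3013/(-1.722) = 1.3364.
b = (√(2b))²/2 = 1.7860/2 = 0.8930.
(Check via u − w = 2F/√(2b): u − w = 46.0097, 2F/√(2b) = 46.0098.)

b = 0.893 N·s/m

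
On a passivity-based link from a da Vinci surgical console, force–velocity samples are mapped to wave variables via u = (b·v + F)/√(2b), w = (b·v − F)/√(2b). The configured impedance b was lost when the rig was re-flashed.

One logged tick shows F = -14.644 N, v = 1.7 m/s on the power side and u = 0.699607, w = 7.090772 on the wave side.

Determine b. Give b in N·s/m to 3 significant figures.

u + w = 7.790379;  u + w = √(2b)·v, so √(2b) = 7.790379/1.7 = 4.582576.
b = (√(2b))²/2 = 21.000002/2 = 10.500001.
(Check via u − w = 2F/√(2b): u − w = -6.391165, 2F/√(2b) = -6.391165.)

b = 10.5 N·s/m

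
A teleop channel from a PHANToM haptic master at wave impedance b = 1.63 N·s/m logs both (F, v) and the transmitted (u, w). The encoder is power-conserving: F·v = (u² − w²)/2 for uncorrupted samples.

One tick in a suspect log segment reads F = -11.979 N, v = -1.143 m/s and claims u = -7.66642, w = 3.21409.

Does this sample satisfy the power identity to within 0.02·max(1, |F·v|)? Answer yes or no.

no

F·v = (-11.979)×(-1.143) = 13.69200 W.
(u² − w²)/2 = (58.77400 − 10.33037)/2 = 24.22181 W.
|Δ| = 10.52981;  2% of max(1, |F·v|) = 0.27384.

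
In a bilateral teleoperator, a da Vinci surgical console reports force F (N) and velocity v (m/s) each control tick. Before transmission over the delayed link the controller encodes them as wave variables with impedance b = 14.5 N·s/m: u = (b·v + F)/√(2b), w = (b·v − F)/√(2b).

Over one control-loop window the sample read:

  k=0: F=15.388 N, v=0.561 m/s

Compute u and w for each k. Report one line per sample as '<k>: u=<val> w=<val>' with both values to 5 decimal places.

0: u=4.36802 w=-1.34694

k=0: b·v=14.5×0.561=8.13450; √(2b)=5.38516; u=(8.13450+15.388)/5.38516=4.36802, w=(8.13450−15.388)/5.38516=-1.34694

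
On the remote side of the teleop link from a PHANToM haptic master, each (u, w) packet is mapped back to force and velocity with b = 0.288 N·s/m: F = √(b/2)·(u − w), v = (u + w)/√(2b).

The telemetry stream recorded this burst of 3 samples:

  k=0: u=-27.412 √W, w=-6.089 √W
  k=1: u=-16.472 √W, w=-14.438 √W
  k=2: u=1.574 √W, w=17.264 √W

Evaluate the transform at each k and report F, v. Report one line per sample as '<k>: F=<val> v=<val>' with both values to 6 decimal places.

0: F=-8.091510 v=-44.141443
1: F=-0.771849 v=-40.727501
2: F=-5.953936 v=24.821244

k=0: u−w=-21.323000, u+w=-33.501000; √(b/2)=0.379473, √(2b)=0.758947; F=0.379473×(-21.323)=-8.091510, v=-33.501000/0.758947=-44.141443
k=1: u−w=-2.034000, u+w=-30.910000; √(b/2)=0.379473, √(2b)=0.758947; F=0.379473×(-2.034)=-0.771849, v=-30.910000/0.758947=-40.727501
k=2: u−w=-15.690000, u+w=18.838000; √(b/2)=0.379473, √(2b)=0.758947; F=0.379473×(-15.69)=-5.953936, v=18.838000/0.758947=24.821244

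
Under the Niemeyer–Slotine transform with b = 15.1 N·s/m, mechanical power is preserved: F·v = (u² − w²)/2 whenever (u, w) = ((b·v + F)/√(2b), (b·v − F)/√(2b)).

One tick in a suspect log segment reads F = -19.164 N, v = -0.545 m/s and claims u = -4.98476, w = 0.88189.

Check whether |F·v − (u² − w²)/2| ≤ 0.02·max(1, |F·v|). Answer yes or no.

no

F·v = (-19.164)×(-0.545) = 10.44438 W.
(u² − w²)/2 = (24.84783 − 0.77773)/2 = 12.03505 W.
|Δ| = 1.59067;  2% of max(1, |F·v|) = 0.20889.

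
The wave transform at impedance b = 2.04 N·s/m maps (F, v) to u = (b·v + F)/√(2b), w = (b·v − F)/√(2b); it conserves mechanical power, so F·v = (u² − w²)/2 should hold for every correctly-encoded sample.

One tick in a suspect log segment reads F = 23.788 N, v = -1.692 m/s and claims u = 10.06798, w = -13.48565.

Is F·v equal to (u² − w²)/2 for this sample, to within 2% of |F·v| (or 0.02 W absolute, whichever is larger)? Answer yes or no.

F·v = 23.788×(-1.692) = -40.24930 W.
(u² − w²)/2 = (101.36422 − 181.86276)/2 = -40.24927 W.
|Δ| = 0.00003;  2% of max(1, |F·v|) = 0.80499.

yes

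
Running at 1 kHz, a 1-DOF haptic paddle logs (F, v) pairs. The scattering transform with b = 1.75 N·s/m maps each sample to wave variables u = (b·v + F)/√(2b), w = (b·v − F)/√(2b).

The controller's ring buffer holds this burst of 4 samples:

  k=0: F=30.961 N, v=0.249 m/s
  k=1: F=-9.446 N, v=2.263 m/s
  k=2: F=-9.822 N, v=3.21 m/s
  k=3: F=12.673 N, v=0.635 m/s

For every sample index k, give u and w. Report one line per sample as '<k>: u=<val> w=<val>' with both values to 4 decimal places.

k=0: b·v=1.75×0.249=0.4357; √(2b)=1.8708; u=(0.4357+30.961)/1.8708=16.7823, w=(0.4357−30.961)/1.8708=-16.3164
k=1: b·v=1.75×2.263=3.9602; √(2b)=1.8708; u=(3.9602+(-9.446))/1.8708=-2.9323, w=(3.9602−(-9.446))/1.8708=7.1659
k=2: b·v=1.75×3.21=5.6175; √(2b)=1.8708; u=(5.6175+(-9.822))/1.8708=-2.2474, w=(5.6175−(-9.822))/1.8708=8.2528
k=3: b·v=1.75×0.635=1.1113; √(2b)=1.8708; u=(1.1113+12.673)/1.8708=7.3680, w=(1.1113−12.673)/1.8708=-6.1800

0: u=16.7823 w=-16.3164
1: u=-2.9323 w=7.1659
2: u=-2.2474 w=8.2528
3: u=7.3680 w=-6.1800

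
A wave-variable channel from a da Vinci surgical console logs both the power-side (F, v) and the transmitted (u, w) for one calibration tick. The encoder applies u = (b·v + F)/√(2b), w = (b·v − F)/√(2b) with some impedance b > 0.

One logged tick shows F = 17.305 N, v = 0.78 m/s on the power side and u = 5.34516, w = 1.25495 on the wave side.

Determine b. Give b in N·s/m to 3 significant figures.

b = 35.8 N·s/m

u + w = 6.60011;  u + w = √(2b)·v, so √(2b) = 6.60011/0.78 = 8.46168.
b = (√(2b))²/2 = 71.60002/2 = 35.80001.
(Check via u − w = 2F/√(2b): u − w = 4.09021, 2F/√(2b) = 4.09020.)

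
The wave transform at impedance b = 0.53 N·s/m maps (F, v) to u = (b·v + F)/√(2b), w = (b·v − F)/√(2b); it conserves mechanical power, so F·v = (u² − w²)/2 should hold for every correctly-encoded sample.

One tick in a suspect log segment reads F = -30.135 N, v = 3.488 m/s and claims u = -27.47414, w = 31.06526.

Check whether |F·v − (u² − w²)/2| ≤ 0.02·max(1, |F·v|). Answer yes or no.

yes

F·v = (-30.135)×3.488 = -105.11088 W.
(u² − w²)/2 = (754.82837 − 965.05038)/2 = -105.11101 W.
|Δ| = 0.00013;  2% of max(1, |F·v|) = 2.10222.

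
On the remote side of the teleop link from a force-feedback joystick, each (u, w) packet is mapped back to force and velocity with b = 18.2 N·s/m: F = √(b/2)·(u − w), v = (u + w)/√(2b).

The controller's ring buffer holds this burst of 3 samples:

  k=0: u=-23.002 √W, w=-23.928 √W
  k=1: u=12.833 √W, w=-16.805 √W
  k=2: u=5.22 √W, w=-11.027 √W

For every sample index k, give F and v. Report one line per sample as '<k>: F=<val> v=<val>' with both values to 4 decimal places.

k=0: u−w=0.9260, u+w=-46.9300; √(b/2)=3.0166, √(2b)=6.0332; F=3.0166×0.926=2.7934, v=-46.9300/6.0332=-7.7786
k=1: u−w=29.6380, u+w=-3.9720; √(b/2)=3.0166, √(2b)=6.0332; F=3.0166×29.638=89.4066, v=-3.9720/6.0332=-0.6584
k=2: u−w=16.2470, u+w=-5.8070; √(b/2)=3.0166, √(2b)=6.0332; F=3.0166×16.247=49.0110, v=-5.8070/6.0332=-0.9625

0: F=2.7934 v=-7.7786
1: F=89.4066 v=-0.6584
2: F=49.0110 v=-0.9625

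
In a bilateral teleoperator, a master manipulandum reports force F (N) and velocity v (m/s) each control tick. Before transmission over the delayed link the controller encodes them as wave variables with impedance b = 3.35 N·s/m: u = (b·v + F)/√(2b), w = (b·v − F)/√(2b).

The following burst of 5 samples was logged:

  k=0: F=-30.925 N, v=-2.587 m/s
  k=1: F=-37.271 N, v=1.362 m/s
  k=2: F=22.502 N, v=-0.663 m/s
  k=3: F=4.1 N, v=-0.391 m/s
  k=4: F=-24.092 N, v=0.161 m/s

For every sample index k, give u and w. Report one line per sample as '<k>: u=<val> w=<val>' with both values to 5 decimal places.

0: u=-15.29551 w=8.59923
1: u=-12.63632 w=16.16177
2: u=7.83521 w=-9.55135
3: u=1.07793 w=-2.09001
4: u=-9.09918 w=9.51592

k=0: b·v=3.35×(-2.587)=-8.66645; √(2b)=2.58844; u=(-8.66645+(-30.925))/2.58844=-15.29551, w=(-8.66645−(-30.925))/2.58844=8.59923
k=1: b·v=3.35×1.362=4.56270; √(2b)=2.58844; u=(4.56270+(-37.271))/2.58844=-12.63632, w=(4.56270−(-37.271))/2.58844=16.16177
k=2: b·v=3.35×(-0.663)=-2.22105; √(2b)=2.58844; u=(-2.22105+22.502)/2.58844=7.83521, w=(-2.22105−22.502)/2.58844=-9.55135
k=3: b·v=3.35×(-0.391)=-1.30985; √(2b)=2.58844; u=(-1.30985+4.1)/2.58844=1.07793, w=(-1.30985−4.1)/2.58844=-2.09001
k=4: b·v=3.35×0.161=0.53935; √(2b)=2.58844; u=(0.53935+(-24.092))/2.58844=-9.09918, w=(0.53935−(-24.092))/2.58844=9.51592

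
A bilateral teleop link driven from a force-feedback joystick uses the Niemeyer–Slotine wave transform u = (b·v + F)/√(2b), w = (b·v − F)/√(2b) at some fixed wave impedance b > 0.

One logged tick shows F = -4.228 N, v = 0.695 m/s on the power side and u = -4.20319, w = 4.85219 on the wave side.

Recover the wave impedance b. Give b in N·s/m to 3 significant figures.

b = 0.436 N·s/m

u + w = 0.64900;  u + w = √(2b)·v, so √(2b) = 0.64900/0.695 = 0.93381.
b = (√(2b))²/2 = 0.87201/2 = 0.43600.
(Check via u − w = 2F/√(2b): u − w = -9.05538, 2F/√(2b) = -9.05535.)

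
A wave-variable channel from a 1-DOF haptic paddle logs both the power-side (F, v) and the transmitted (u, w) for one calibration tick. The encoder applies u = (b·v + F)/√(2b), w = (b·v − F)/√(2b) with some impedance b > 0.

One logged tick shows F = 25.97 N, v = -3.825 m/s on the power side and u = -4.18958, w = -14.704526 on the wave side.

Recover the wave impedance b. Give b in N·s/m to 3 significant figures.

b = 12.2 N·s/m

u + w = -18.894106;  u + w = √(2b)·v, so √(2b) = -18.894106/(-3.825) = 4.939636.
b = (√(2b))²/2 = 24.399999/2 = 12.200000.
(Check via u − w = 2F/√(2b): u − w = 10.514946, 2F/√(2b) = 10.514946.)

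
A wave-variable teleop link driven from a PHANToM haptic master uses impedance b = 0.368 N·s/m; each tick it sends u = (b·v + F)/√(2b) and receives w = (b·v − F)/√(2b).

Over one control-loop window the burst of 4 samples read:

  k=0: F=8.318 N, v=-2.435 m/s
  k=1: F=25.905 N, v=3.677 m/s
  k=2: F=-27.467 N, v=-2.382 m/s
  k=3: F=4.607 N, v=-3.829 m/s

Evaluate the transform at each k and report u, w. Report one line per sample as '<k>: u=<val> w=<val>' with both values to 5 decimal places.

0: u=8.65122 w=-10.74022
1: u=31.77293 w=-28.61841
2: u=-33.03815 w=30.99462
3: u=3.72760 w=-7.01252

k=0: b·v=0.368×(-2.435)=-0.89608; √(2b)=0.85790; u=(-0.89608+8.318)/0.85790=8.65122, w=(-0.89608−8.318)/0.85790=-10.74022
k=1: b·v=0.368×3.677=1.35314; √(2b)=0.85790; u=(1.35314+25.905)/0.85790=31.77293, w=(1.35314−25.905)/0.85790=-28.61841
k=2: b·v=0.368×(-2.382)=-0.87658; √(2b)=0.85790; u=(-0.87658+(-27.467))/0.85790=-33.03815, w=(-0.87658−(-27.467))/0.85790=30.99462
k=3: b·v=0.368×(-3.829)=-1.40907; √(2b)=0.85790; u=(-1.40907+4.607)/0.85790=3.72760, w=(-1.40907−4.607)/0.85790=-7.01252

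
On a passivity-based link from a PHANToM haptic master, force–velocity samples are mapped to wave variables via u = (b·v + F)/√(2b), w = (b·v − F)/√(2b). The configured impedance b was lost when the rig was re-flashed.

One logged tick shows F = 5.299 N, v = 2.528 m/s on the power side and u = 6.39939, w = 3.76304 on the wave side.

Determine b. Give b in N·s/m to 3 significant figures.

u + w = 10.1624;  u + w = √(2b)·v, so √(2b) = 10.1624/2.528 = 4.0199.
b = (√(2b))²/2 = 16.1600/2 = 8.0800.
(Check via u − w = 2F/√(2b): u − w = 2.6364, 2F/√(2b) = 2.6364.)

b = 8.08 N·s/m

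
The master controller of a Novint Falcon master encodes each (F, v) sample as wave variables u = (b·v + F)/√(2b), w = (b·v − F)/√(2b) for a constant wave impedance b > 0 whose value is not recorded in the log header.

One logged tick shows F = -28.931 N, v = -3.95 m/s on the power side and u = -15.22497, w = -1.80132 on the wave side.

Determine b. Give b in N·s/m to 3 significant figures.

b = 9.29 N·s/m

u + w = -17.02629;  u + w = √(2b)·v, so √(2b) = -17.02629/(-3.95) = 4.31045.
b = (√(2b))²/2 = 18.58001/2 = 9.29000.
(Check via u − w = 2F/√(2b): u − w = -13.42365, 2F/√(2b) = -13.42365.)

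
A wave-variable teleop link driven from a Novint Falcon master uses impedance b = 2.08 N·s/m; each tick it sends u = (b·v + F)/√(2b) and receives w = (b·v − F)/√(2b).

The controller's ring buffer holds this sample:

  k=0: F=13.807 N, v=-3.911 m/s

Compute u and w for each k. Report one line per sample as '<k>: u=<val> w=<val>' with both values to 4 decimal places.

0: u=2.7810 w=-10.7579

k=0: b·v=2.08×(-3.911)=-8.1349; √(2b)=2.0396; u=(-8.1349+13.807)/2.0396=2.7810, w=(-8.1349−13.807)/2.0396=-10.7579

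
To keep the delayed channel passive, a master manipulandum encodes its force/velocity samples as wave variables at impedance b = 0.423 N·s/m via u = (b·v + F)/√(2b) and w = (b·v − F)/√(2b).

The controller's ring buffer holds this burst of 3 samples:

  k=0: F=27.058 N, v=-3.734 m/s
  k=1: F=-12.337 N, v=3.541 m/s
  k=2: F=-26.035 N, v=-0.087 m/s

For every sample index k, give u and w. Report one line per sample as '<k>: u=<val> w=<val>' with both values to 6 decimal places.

0: u=27.700588 w=-31.135056
1: u=-11.784477 w=15.041427
2: u=-28.345613 w=28.265592

k=0: b·v=0.423×(-3.734)=-1.579482; √(2b)=0.919783; u=(-1.579482+27.058)/0.919783=27.700588, w=(-1.579482−27.058)/0.919783=-31.135056
k=1: b·v=0.423×3.541=1.497843; √(2b)=0.919783; u=(1.497843+(-12.337))/0.919783=-11.784477, w=(1.497843−(-12.337))/0.919783=15.041427
k=2: b·v=0.423×(-0.087)=-0.036801; √(2b)=0.919783; u=(-0.036801+(-26.035))/0.919783=-28.345613, w=(-0.036801−(-26.035))/0.919783=28.265592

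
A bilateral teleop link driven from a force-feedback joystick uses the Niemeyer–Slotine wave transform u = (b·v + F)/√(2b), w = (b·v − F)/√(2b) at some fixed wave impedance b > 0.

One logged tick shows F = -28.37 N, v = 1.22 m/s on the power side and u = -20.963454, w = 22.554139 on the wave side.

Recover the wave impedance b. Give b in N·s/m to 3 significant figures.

b = 0.85 N·s/m

u + w = 1.590685;  u + w = √(2b)·v, so √(2b) = 1.590685/1.22 = 1.303840.
b = (√(2b))²/2 = 1.699999/2 = 0.850000.
(Check via u − w = 2F/√(2b): u − w = -43.517593, 2F/√(2b) = -43.517604.)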